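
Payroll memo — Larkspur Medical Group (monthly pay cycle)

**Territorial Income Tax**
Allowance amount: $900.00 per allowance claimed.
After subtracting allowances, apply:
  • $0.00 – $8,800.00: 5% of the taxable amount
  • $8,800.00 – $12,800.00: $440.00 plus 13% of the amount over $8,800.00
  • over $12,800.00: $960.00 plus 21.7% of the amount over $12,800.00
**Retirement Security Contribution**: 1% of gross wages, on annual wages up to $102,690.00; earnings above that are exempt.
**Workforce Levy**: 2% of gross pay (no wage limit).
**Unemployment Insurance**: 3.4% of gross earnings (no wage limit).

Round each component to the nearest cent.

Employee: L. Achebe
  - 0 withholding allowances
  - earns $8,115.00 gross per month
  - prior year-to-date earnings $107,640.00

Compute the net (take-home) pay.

$7,271.04

Territorial Income Tax: taxable = $8,115.00
  5% × $8,115.00 = $405.75
Retirement Security Contribution: YTD $107,640.00 ≥ cap $102,690.00 → $0.00
Workforce Levy: 2% × $8,115.00 = $162.30
Unemployment Insurance: 3.4% × $8,115.00 = $275.91
Total withheld: $405.75 + $0.00 + $162.30 + $275.91 = $843.96
Net pay: $8,115.00 − $843.96 = $7,271.04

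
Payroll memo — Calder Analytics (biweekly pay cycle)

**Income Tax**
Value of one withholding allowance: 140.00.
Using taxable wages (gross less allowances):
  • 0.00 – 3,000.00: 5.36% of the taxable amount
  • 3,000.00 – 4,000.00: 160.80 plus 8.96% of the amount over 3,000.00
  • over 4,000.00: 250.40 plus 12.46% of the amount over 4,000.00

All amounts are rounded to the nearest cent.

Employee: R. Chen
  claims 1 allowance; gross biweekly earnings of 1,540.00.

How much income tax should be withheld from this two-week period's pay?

Income Tax: taxable = 1,540.00 − 1×140.00 = 1,400.00
  5.36% × 1,400.00 = 75.04

75.04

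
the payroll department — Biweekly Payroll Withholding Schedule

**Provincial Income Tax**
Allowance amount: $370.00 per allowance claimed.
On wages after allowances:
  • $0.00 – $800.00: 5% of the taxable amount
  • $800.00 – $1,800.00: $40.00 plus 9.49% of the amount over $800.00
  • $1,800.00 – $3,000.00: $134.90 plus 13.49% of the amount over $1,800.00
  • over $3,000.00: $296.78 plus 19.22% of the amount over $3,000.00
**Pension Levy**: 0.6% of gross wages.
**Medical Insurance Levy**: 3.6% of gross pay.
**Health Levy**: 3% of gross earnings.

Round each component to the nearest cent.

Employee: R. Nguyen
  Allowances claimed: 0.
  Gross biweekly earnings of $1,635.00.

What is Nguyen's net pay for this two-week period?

Provincial Income Tax: taxable = $1,635.00
  $40.00 + 9.49% × ($1,635.00 − $800.00) = $40.00 + 9.49% × $835.00 = $119.24
Pension Levy: 0.6% × $1,635.00 = $9.81
Medical Insurance Levy: 3.6% × $1,635.00 = $58.86
Health Levy: 3% × $1,635.00 = $49.05
Total withheld: $119.24 + $9.81 + $58.86 + $49.05 = $236.96
Net pay: $1,635.00 − $236.96 = $1,398.04

$1,398.04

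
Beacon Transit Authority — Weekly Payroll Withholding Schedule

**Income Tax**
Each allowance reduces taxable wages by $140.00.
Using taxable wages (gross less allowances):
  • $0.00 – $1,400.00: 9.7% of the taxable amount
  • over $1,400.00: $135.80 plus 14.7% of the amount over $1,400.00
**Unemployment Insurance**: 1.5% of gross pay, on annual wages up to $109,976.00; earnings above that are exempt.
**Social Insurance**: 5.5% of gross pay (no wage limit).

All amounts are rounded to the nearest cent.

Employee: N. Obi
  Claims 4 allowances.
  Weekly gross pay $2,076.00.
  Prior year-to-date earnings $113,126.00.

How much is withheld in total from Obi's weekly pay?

$267.03

Income Tax: taxable = $2,076.00 − 4×$140.00 = $1,516.00
  $135.80 + 14.7% × ($1,516.00 − $1,400.00) = $135.80 + 14.7% × $116.00 = $152.85
Unemployment Insurance: YTD $113,126.00 ≥ cap $109,976.00 → $0.00
Social Insurance: 5.5% × $2,076.00 = $114.18
Total: $152.85 + $0.00 + $114.18 = $267.03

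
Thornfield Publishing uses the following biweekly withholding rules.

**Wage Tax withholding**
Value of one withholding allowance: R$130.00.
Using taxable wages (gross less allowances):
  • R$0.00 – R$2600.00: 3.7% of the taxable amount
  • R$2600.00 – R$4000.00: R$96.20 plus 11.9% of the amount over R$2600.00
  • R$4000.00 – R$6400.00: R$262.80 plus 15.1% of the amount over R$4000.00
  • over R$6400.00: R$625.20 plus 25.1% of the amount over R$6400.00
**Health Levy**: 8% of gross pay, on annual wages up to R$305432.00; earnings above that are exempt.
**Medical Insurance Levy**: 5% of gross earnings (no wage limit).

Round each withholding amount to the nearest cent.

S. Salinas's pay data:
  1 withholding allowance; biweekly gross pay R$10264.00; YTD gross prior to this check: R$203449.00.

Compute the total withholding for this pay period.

R$2896.75

Wage Tax: taxable = R$10264.00 − 1×R$130.00 = R$10134.00
  R$625.20 + 25.1% × (R$10134.00 − R$6400.00) = R$625.20 + 25.1% × R$3734.00 = R$1562.43
Health Levy: 8% × R$10264.00 = R$821.12
Medical Insurance Levy: 5% × R$10264.00 = R$513.20
Total: R$1562.43 + R$821.12 + R$513.20 = R$2896.75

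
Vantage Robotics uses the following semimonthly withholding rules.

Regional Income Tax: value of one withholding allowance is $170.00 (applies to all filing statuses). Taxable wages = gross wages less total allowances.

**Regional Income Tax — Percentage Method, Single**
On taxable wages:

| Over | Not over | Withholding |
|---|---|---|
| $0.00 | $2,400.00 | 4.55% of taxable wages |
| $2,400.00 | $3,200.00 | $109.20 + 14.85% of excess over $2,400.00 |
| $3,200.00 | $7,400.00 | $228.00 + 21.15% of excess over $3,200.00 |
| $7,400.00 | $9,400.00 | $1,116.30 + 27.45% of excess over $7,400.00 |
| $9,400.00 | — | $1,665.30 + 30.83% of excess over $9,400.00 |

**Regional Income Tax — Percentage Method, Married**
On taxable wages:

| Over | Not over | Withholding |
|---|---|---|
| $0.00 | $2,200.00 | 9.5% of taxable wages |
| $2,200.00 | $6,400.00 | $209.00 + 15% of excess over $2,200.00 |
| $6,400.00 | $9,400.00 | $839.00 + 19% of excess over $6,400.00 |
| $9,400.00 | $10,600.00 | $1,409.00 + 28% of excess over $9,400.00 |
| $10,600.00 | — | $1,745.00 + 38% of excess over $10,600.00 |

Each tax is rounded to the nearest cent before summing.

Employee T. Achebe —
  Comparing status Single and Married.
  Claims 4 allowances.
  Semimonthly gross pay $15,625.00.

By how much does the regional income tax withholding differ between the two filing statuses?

Regional Income Tax (Single): taxable = $15,625.00 − 4×$170.00 = $14,945.00
  $1,665.30 + 30.83% × ($14,945.00 − $9,400.00) = $1,665.30 + 30.83% × $5,545.00 = $3,374.82
Regional Income Tax (Married): taxable = $15,625.00 − 4×$170.00 = $14,945.00
  $1,745.00 + 38% × ($14,945.00 − $10,600.00) = $1,745.00 + 38% × $4,345.00 = $3,396.10
Difference: |$3,374.82 − $3,396.10| = $21.28 (higher under Married)

$21.28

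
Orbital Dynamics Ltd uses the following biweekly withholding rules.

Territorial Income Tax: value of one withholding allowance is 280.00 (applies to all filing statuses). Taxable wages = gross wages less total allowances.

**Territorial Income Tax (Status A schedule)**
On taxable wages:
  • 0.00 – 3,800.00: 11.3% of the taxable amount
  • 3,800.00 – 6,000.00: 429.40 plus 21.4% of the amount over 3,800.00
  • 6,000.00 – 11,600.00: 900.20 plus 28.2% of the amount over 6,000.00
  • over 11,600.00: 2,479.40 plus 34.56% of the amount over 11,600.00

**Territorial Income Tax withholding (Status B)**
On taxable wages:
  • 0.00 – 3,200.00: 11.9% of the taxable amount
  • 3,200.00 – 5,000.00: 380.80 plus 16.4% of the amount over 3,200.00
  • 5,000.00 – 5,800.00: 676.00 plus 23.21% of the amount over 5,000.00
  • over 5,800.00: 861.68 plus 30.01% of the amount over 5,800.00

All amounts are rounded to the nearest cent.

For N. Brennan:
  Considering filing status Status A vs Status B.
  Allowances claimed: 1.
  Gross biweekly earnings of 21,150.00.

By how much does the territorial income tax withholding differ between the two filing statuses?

Territorial Income Tax (Status A): taxable = 21,150.00 − 1×280.00 = 20,870.00
  2,479.40 + 34.56% × (20,870.00 − 11,600.00) = 2,479.40 + 34.56% × 9,270.00 = 5,683.11
Territorial Income Tax (Status B): taxable = 21,150.00 − 1×280.00 = 20,870.00
  861.68 + 30.01% × (20,870.00 − 5,800.00) = 861.68 + 30.01% × 15,070.00 = 5,384.19
Difference: |5,683.11 − 5,384.19| = 298.92 (higher under Status A)

298.92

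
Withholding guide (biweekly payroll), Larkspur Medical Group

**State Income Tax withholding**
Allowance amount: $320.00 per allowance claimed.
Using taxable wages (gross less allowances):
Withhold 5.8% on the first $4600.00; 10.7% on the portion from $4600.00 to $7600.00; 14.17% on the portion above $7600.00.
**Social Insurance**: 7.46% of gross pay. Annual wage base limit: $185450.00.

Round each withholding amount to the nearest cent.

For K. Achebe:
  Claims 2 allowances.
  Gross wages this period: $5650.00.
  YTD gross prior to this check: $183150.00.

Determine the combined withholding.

State Income Tax: taxable = $5650.00 − 2×$320.00 = $5010.00
  $266.80 + 10.7% × ($5010.00 − $4600.00) = $266.80 + 10.7% × $410.00 = $310.67
Social Insurance: cap $185450.00 − YTD $183150.00 = $2300.00 subject; 7.46% × $2300.00 = $171.58
Total: $310.67 + $171.58 = $482.25

$482.25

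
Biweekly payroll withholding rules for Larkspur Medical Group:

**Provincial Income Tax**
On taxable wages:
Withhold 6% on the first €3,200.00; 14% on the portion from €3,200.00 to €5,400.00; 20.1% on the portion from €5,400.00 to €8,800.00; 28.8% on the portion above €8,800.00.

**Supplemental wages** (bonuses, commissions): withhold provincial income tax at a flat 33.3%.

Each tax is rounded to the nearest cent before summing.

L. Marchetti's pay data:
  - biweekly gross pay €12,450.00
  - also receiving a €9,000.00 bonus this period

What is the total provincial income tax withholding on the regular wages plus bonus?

€5,231.60

Provincial Income Tax: taxable = €12,450.00
  €1,183.40 + 28.8% × (€12,450.00 − €8,800.00) = €1,183.40 + 28.8% × €3,650.00 = €2,234.60
Supplemental (33.3% flat on bonus): 33.3% × €9,000.00 = €2,997.00
Total provincial income tax: €2,234.60 + €2,997.00 = €5,231.60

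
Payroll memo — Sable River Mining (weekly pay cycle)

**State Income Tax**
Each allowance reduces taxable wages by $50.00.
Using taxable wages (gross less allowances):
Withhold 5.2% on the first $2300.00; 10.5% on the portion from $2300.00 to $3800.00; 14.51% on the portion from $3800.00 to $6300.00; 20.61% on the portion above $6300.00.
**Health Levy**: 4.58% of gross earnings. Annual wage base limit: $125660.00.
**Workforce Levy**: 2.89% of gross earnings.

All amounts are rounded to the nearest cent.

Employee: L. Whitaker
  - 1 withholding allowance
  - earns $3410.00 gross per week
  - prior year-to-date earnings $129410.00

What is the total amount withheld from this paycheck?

State Income Tax: taxable = $3410.00 − 1×$50.00 = $3360.00
  $119.60 + 10.5% × ($3360.00 − $2300.00) = $119.60 + 10.5% × $1060.00 = $230.90
Health Levy: YTD $129410.00 ≥ cap $125660.00 → $0.00
Workforce Levy: 2.89% × $3410.00 = $98.55
Total: $230.90 + $0.00 + $98.55 = $329.45

$329.45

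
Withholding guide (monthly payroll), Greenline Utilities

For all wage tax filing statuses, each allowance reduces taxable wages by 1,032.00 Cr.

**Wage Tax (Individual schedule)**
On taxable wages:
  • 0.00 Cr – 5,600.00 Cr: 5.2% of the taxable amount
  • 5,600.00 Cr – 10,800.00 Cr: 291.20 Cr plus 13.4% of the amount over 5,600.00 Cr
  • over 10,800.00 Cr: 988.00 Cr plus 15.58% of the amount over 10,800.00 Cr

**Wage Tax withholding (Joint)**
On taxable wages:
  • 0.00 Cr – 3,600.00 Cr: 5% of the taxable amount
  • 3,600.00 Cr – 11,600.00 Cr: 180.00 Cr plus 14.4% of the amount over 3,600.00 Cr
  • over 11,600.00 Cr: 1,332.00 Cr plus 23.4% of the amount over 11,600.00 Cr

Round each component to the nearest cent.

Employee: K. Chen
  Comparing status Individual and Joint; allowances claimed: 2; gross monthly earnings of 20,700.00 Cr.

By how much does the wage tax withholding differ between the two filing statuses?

769.57 Cr

Wage Tax (Individual): taxable = 20,700.00 Cr − 2×1,032.00 Cr = 18,636.00 Cr
  988.00 Cr + 15.58% × (18,636.00 Cr − 10,800.00 Cr) = 988.00 Cr + 15.58% × 7,836.00 Cr = 2,208.85 Cr
Wage Tax (Joint): taxable = 20,700.00 Cr − 2×1,032.00 Cr = 18,636.00 Cr
  1,332.00 Cr + 23.4% × (18,636.00 Cr − 11,600.00 Cr) = 1,332.00 Cr + 23.4% × 7,036.00 Cr = 2,978.42 Cr
Difference: |2,208.85 Cr − 2,978.42 Cr| = 769.57 Cr (higher under Joint)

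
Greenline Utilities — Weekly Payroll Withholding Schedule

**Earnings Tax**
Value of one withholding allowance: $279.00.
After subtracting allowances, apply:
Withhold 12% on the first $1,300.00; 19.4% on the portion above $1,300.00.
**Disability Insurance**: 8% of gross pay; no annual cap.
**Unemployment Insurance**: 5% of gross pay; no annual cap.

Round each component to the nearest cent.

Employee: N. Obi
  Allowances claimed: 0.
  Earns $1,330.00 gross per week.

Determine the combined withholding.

$334.72

Earnings Tax: taxable = $1,330.00
  $156.00 + 19.4% × ($1,330.00 − $1,300.00) = $156.00 + 19.4% × $30.00 = $161.82
Disability Insurance: 8% × $1,330.00 = $106.40
Unemployment Insurance: 5% × $1,330.00 = $66.50
Total: $161.82 + $106.40 + $66.50 = $334.72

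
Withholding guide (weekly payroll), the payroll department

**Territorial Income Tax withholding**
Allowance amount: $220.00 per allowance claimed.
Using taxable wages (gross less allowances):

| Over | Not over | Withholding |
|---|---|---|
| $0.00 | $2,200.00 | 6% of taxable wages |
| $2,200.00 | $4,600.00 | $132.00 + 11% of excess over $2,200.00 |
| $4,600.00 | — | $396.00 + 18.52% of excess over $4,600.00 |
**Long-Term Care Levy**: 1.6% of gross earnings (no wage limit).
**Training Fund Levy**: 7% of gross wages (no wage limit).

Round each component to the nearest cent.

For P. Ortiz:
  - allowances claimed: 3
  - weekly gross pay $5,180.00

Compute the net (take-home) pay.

$4,347.32

Territorial Income Tax: taxable = $5,180.00 − 3×$220.00 = $4,520.00
  $132.00 + 11% × ($4,520.00 − $2,200.00) = $132.00 + 11% × $2,320.00 = $387.20
Long-Term Care Levy: 1.6% × $5,180.00 = $82.88
Training Fund Levy: 7% × $5,180.00 = $362.60
Total withheld: $387.20 + $82.88 + $362.60 = $832.68
Net pay: $5,180.00 − $832.68 = $4,347.32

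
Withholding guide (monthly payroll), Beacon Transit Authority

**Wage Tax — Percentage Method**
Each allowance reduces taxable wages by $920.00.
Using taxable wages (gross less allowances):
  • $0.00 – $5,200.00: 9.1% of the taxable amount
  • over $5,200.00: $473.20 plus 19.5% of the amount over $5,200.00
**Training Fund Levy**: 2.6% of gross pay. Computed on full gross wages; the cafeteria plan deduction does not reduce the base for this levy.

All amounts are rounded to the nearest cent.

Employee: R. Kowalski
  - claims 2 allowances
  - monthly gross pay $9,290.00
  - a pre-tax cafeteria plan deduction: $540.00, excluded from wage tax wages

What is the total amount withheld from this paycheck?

Wage Tax: taxable = $9,290.00 − $540.00 − 2×$920.00 = $6,910.00
  $473.20 + 19.5% × ($6,910.00 − $5,200.00) = $473.20 + 19.5% × $1,710.00 = $806.65
Training Fund Levy: 2.6% × $9,290.00 = $241.54
Total: $806.65 + $241.54 = $1,048.19

$1,048.19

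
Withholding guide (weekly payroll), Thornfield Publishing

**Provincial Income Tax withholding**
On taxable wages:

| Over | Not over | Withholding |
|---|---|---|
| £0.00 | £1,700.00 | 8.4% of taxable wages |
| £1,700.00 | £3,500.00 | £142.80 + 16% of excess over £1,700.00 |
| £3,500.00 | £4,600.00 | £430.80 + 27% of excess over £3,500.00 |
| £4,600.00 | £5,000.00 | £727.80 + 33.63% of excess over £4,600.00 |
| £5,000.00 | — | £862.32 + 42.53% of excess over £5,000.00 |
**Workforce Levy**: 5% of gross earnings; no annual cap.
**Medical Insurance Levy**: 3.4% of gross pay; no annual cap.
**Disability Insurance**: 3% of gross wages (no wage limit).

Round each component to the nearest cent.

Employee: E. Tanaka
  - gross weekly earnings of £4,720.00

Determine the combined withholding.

Provincial Income Tax: taxable = £4,720.00
  £727.80 + 33.63% × (£4,720.00 − £4,600.00) = £727.80 + 33.63% × £120.00 = £768.16
Workforce Levy: 5% × £4,720.00 = £236.00
Medical Insurance Levy: 3.4% × £4,720.00 = £160.48
Disability Insurance: 3% × £4,720.00 = £141.60
Total: £768.16 + £236.00 + £160.48 + £141.60 = £1,306.24

£1,306.24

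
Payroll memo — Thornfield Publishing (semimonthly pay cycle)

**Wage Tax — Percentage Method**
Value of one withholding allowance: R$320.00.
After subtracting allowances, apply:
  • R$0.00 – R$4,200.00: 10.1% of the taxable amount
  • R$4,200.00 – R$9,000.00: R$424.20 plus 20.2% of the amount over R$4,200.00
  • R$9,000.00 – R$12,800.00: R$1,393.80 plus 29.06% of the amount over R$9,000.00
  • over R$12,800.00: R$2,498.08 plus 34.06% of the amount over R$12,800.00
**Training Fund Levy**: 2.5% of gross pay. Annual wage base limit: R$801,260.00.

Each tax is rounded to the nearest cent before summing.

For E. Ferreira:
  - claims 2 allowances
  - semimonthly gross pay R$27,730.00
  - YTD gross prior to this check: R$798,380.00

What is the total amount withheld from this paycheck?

R$7,437.25

Wage Tax: taxable = R$27,730.00 − 2×R$320.00 = R$27,090.00
  R$2,498.08 + 34.06% × (R$27,090.00 − R$12,800.00) = R$2,498.08 + 34.06% × R$14,290.00 = R$7,365.25
Training Fund Levy: cap R$801,260.00 − YTD R$798,380.00 = R$2,880.00 subject; 2.5% × R$2,880.00 = R$72.00
Total: R$7,365.25 + R$72.00 = R$7,437.25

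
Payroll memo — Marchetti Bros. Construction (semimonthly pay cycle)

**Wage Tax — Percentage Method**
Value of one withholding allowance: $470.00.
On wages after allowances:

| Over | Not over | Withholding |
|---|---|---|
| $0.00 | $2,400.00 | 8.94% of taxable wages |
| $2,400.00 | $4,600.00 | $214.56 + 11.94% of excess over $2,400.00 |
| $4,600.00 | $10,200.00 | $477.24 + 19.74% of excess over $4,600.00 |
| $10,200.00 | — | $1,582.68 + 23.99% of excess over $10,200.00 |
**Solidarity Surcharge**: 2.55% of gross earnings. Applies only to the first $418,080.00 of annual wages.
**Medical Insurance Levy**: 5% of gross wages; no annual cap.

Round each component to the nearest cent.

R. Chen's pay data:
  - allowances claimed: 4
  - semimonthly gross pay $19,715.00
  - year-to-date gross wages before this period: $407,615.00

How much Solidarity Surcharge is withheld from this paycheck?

$266.86

Solidarity Surcharge: cap $418,080.00 − YTD $407,615.00 = $10,465.00 subject; 2.55% × $10,465.00 = $266.86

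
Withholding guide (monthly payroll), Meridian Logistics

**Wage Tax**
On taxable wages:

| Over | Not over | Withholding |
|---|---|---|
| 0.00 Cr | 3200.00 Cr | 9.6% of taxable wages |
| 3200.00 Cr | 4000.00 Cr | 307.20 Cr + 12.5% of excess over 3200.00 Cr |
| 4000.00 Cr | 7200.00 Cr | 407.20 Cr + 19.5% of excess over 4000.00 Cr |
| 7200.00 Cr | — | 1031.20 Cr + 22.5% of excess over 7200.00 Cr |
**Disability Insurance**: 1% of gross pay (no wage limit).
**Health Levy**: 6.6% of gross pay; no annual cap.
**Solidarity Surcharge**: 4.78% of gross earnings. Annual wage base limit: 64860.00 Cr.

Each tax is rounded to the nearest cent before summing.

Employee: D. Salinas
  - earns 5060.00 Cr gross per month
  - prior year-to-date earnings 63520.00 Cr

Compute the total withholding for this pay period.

Wage Tax: taxable = 5060.00 Cr
  407.20 Cr + 19.5% × (5060.00 Cr − 4000.00 Cr) = 407.20 Cr + 19.5% × 1060.00 Cr = 613.90 Cr
Disability Insurance: 1% × 5060.00 Cr = 50.60 Cr
Health Levy: 6.6% × 5060.00 Cr = 333.96 Cr
Solidarity Surcharge: cap 64860.00 Cr − YTD 63520.00 Cr = 1340.00 Cr subject; 4.78% × 1340.00 Cr = 64.05 Cr
Total: 613.90 Cr + 50.60 Cr + 333.96 Cr + 64.05 Cr = 1062.51 Cr

1062.51 Cr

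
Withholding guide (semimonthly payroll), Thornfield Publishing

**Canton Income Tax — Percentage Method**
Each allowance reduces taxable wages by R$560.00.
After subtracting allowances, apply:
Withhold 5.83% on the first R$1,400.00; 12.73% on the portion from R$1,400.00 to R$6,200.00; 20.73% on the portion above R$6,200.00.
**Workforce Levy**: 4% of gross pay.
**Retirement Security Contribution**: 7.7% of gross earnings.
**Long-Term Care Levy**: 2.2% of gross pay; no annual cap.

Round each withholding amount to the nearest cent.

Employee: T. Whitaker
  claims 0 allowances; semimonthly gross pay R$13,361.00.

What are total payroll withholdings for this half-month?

R$4,034.32

Canton Income Tax: taxable = R$13,361.00
  R$692.66 + 20.73% × (R$13,361.00 − R$6,200.00) = R$692.66 + 20.73% × R$7,161.00 = R$2,177.14
Workforce Levy: 4% × R$13,361.00 = R$534.44
Retirement Security Contribution: 7.7% × R$13,361.00 = R$1,028.80
Long-Term Care Levy: 2.2% × R$13,361.00 = R$293.94
Total: R$2,177.14 + R$534.44 + R$1,028.80 + R$293.94 = R$4,034.32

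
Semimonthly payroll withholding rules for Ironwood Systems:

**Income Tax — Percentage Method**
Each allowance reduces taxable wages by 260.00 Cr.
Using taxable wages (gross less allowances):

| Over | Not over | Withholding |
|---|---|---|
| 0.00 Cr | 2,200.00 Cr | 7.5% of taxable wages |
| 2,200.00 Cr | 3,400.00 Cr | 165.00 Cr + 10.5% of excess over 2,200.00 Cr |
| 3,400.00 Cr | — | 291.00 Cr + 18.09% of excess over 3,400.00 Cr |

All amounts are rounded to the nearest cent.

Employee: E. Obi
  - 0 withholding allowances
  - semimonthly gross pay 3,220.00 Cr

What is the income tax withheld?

272.10 Cr

Income Tax: taxable = 3,220.00 Cr
  165.00 Cr + 10.5% × (3,220.00 Cr − 2,200.00 Cr) = 165.00 Cr + 10.5% × 1,020.00 Cr = 272.10 Cr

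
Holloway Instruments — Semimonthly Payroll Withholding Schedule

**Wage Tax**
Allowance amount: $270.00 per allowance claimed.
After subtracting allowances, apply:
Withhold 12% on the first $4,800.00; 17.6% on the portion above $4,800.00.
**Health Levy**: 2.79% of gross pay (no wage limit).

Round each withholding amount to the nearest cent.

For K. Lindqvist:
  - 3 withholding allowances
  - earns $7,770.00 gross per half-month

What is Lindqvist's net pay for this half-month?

$6,597.06

Wage Tax: taxable = $7,770.00 − 3×$270.00 = $6,960.00
  $576.00 + 17.6% × ($6,960.00 − $4,800.00) = $576.00 + 17.6% × $2,160.00 = $956.16
Health Levy: 2.79% × $7,770.00 = $216.78
Total withheld: $956.16 + $216.78 = $1,172.94
Net pay: $7,770.00 − $1,172.94 = $6,597.06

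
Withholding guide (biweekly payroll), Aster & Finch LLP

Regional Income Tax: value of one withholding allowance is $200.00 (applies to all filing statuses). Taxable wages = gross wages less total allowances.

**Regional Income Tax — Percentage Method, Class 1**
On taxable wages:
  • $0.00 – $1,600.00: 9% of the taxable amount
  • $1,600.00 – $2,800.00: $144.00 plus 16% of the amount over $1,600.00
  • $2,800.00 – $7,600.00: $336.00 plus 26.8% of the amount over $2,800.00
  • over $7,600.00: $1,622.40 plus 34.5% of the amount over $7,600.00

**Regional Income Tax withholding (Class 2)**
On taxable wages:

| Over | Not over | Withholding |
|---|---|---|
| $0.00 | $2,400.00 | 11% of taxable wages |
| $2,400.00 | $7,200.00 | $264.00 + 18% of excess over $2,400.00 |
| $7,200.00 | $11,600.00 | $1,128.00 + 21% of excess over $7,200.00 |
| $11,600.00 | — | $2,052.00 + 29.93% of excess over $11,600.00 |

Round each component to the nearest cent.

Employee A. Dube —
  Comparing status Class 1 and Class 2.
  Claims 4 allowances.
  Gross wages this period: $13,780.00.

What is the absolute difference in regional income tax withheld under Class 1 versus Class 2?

Regional Income Tax (Class 1): taxable = $13,780.00 − 4×$200.00 = $12,980.00
  $1,622.40 + 34.5% × ($12,980.00 − $7,600.00) = $1,622.40 + 34.5% × $5,380.00 = $3,478.50
Regional Income Tax (Class 2): taxable = $13,780.00 − 4×$200.00 = $12,980.00
  $2,052.00 + 29.93% × ($12,980.00 − $11,600.00) = $2,052.00 + 29.93% × $1,380.00 = $2,465.03
Difference: |$3,478.50 − $2,465.03| = $1,013.47 (higher under Class 1)

$1,013.47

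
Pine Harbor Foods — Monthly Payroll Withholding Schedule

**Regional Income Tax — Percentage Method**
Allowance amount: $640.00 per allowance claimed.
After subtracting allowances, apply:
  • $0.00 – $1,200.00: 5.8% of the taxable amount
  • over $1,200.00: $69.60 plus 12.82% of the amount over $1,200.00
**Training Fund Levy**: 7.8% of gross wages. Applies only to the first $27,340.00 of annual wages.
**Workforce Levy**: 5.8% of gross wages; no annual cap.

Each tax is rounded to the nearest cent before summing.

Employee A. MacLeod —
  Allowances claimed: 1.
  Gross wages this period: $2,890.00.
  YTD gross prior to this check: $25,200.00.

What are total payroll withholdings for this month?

Regional Income Tax: taxable = $2,890.00 − 1×$640.00 = $2,250.00
  $69.60 + 12.82% × ($2,250.00 − $1,200.00) = $69.60 + 12.82% × $1,050.00 = $204.21
Training Fund Levy: cap $27,340.00 − YTD $25,200.00 = $2,140.00 subject; 7.8% × $2,140.00 = $166.92
Workforce Levy: 5.8% × $2,890.00 = $167.62
Total: $204.21 + $166.92 + $167.62 = $538.75

$538.75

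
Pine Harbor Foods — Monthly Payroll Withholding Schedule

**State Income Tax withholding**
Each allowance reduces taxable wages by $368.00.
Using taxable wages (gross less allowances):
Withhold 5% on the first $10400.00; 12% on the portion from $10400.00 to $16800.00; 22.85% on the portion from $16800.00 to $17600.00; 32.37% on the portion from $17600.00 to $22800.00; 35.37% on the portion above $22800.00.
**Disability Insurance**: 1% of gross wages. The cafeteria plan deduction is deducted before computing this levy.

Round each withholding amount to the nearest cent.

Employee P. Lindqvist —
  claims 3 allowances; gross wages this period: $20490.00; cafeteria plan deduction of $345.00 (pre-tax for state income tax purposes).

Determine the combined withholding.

$2138.70

State Income Tax: taxable = $20490.00 − $345.00 − 3×$368.00 = $19041.00
  $1470.80 + 32.37% × ($19041.00 − $17600.00) = $1470.80 + 32.37% × $1441.00 = $1937.25
Disability Insurance: 1% × $20145.00 = $201.45
Total: $1937.25 + $201.45 = $2138.70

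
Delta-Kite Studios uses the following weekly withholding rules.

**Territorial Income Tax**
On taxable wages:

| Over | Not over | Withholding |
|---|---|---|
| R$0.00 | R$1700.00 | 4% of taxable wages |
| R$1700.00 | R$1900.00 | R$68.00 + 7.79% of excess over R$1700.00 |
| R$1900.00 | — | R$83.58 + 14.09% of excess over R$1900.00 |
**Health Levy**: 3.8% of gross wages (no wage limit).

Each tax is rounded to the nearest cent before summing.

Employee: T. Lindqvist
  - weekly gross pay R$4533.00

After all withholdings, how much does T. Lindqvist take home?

R$3906.18

Territorial Income Tax: taxable = R$4533.00
  R$83.58 + 14.09% × (R$4533.00 − R$1900.00) = R$83.58 + 14.09% × R$2633.00 = R$454.57
Health Levy: 3.8% × R$4533.00 = R$172.25
Total withheld: R$454.57 + R$172.25 = R$626.82
Net pay: R$4533.00 − R$626.82 = R$3906.18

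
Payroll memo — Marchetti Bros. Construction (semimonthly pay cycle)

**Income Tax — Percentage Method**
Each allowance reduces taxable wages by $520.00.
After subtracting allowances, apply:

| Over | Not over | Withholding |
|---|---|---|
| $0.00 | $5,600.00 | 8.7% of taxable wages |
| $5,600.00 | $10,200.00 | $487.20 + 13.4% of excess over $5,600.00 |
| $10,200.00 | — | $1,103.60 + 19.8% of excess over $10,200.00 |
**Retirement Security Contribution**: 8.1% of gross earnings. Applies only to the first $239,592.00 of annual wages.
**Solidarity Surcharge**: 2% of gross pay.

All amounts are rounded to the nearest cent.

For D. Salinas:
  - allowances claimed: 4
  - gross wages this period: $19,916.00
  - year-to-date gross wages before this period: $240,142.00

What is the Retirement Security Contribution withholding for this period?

Retirement Security Contribution: YTD $240,142.00 ≥ cap $239,592.00 → $0.00

$0.00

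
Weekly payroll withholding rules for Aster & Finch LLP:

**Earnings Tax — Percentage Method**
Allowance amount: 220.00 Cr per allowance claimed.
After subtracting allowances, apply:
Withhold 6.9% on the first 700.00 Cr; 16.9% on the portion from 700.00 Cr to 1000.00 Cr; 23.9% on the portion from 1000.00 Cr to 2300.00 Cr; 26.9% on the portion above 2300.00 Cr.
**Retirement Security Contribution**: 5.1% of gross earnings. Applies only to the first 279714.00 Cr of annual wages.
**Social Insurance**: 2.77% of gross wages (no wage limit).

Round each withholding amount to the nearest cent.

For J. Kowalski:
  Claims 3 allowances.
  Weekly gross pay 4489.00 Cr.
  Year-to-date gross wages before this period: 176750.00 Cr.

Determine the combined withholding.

Earnings Tax: taxable = 4489.00 Cr − 3×220.00 Cr = 3829.00 Cr
  409.70 Cr + 26.9% × (3829.00 Cr − 2300.00 Cr) = 409.70 Cr + 26.9% × 1529.00 Cr = 821.00 Cr
Retirement Security Contribution: 5.1% × 4489.00 Cr = 228.94 Cr
Social Insurance: 2.77% × 4489.00 Cr = 124.35 Cr
Total: 821.00 Cr + 228.94 Cr + 124.35 Cr = 1174.29 Cr

1174.29 Cr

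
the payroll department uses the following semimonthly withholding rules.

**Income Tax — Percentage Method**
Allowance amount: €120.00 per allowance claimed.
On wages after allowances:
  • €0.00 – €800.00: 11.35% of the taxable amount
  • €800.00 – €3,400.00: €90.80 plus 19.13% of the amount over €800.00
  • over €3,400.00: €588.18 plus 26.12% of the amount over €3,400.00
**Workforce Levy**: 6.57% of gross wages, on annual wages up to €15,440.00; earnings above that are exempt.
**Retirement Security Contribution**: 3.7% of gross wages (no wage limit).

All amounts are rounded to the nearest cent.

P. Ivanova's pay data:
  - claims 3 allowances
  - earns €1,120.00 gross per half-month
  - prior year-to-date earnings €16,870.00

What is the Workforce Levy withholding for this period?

Workforce Levy: YTD €16,870.00 ≥ cap €15,440.00 → €0.00

€0.00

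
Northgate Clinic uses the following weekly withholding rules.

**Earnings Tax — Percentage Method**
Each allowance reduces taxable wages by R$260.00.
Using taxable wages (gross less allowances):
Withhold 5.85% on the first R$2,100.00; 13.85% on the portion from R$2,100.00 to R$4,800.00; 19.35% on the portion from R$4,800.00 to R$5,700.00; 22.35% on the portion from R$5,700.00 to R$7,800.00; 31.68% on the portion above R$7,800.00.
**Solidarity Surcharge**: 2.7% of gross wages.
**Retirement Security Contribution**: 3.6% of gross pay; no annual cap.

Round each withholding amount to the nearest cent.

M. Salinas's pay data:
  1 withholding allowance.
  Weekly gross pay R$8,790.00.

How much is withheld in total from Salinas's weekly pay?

R$1,925.33

Earnings Tax: taxable = R$8,790.00 − 1×R$260.00 = R$8,530.00
  R$1,140.30 + 31.68% × (R$8,530.00 − R$7,800.00) = R$1,140.30 + 31.68% × R$730.00 = R$1,371.56
Solidarity Surcharge: 2.7% × R$8,790.00 = R$237.33
Retirement Security Contribution: 3.6% × R$8,790.00 = R$316.44
Total: R$1,371.56 + R$237.33 + R$316.44 = R$1,925.33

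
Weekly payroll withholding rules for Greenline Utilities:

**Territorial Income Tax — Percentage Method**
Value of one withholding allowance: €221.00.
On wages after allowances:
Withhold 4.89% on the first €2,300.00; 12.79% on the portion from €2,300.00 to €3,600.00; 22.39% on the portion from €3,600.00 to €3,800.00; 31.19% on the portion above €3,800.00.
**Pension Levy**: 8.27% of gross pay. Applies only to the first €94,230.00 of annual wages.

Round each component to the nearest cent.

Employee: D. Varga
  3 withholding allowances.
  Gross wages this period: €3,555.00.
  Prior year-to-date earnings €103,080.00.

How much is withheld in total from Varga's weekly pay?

€188.19

Territorial Income Tax: taxable = €3,555.00 − 3×€221.00 = €2,892.00
  €112.47 + 12.79% × (€2,892.00 − €2,300.00) = €112.47 + 12.79% × €592.00 = €188.19
Pension Levy: YTD €103,080.00 ≥ cap €94,230.00 → €0.00
Total: €188.19 + €0.00 = €188.19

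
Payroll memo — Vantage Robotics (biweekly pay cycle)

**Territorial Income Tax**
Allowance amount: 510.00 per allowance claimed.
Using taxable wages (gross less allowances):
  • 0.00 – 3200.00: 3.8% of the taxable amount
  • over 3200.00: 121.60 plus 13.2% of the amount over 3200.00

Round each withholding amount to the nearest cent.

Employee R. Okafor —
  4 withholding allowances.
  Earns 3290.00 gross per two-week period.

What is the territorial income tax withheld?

47.50

Territorial Income Tax: taxable = 3290.00 − 4×510.00 = 1250.00
  3.8% × 1250.00 = 47.50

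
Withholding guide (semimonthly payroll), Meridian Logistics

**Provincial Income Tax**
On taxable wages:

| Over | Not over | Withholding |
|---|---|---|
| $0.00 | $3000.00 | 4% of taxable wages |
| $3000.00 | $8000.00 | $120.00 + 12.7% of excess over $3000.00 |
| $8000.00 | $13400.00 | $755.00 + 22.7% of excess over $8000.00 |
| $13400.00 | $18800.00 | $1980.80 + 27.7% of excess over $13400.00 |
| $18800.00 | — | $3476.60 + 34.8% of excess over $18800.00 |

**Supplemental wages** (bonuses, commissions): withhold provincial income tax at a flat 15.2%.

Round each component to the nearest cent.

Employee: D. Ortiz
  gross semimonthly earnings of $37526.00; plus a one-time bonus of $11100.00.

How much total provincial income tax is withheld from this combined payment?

$11680.45

Provincial Income Tax: taxable = $37526.00
  $3476.60 + 34.8% × ($37526.00 − $18800.00) = $3476.60 + 34.8% × $18726.00 = $9993.25
Supplemental (15.2% flat on bonus): 15.2% × $11100.00 = $1687.20
Total provincial income tax: $9993.25 + $1687.20 = $11680.45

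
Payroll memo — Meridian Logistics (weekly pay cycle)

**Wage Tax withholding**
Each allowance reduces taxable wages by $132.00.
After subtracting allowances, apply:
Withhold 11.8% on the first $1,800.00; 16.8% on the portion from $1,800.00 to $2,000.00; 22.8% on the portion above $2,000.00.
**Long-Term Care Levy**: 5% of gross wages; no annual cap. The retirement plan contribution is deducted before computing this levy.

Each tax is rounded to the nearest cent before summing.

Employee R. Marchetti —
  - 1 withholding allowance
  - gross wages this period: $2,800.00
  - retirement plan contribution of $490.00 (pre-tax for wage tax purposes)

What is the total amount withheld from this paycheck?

Wage Tax: taxable = $2,800.00 − $490.00 − 1×$132.00 = $2,178.00
  $246.00 + 22.8% × ($2,178.00 − $2,000.00) = $246.00 + 22.8% × $178.00 = $286.58
Long-Term Care Levy: 5% × $2,310.00 = $115.50
Total: $286.58 + $115.50 = $402.08

$402.08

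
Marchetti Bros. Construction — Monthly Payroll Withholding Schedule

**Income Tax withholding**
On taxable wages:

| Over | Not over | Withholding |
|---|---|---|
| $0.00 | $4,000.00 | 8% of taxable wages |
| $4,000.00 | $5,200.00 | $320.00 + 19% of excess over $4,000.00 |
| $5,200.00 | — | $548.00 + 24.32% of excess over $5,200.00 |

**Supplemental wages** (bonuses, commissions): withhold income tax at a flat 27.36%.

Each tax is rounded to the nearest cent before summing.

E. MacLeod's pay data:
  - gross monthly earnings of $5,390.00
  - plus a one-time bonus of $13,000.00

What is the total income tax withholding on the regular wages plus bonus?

$4,151.01

Income Tax: taxable = $5,390.00
  $548.00 + 24.32% × ($5,390.00 − $5,200.00) = $548.00 + 24.32% × $190.00 = $594.21
Supplemental (27.36% flat on bonus): 27.36% × $13,000.00 = $3,556.80
Total income tax: $594.21 + $3,556.80 = $4,151.01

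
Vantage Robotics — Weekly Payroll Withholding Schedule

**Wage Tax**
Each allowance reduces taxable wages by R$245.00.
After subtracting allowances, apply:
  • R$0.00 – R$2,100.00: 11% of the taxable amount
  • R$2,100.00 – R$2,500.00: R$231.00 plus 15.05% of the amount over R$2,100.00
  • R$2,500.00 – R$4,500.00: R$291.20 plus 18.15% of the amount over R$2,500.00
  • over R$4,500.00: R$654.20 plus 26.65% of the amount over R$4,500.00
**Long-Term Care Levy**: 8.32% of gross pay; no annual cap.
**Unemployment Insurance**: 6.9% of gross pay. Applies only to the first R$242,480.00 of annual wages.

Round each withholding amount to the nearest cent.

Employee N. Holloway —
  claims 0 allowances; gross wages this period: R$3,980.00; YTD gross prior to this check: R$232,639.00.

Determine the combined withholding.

Wage Tax: taxable = R$3,980.00
  R$291.20 + 18.15% × (R$3,980.00 − R$2,500.00) = R$291.20 + 18.15% × R$1,480.00 = R$559.82
Long-Term Care Levy: 8.32% × R$3,980.00 = R$331.14
Unemployment Insurance: 6.9% × R$3,980.00 = R$274.62
Total: R$559.82 + R$331.14 + R$274.62 = R$1,165.58

R$1,165.58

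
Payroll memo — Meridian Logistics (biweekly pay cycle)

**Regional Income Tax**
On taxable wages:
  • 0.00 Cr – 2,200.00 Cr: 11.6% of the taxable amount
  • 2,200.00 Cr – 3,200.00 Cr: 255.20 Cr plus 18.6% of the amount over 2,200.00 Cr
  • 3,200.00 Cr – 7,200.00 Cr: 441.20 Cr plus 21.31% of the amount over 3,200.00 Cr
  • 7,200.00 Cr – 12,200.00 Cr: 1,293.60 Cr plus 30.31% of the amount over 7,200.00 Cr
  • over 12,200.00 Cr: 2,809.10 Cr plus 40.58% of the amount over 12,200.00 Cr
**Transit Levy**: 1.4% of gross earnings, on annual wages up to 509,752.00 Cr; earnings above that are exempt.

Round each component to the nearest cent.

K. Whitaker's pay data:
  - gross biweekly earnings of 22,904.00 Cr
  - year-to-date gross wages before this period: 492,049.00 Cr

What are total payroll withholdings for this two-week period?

7,400.62 Cr

Regional Income Tax: taxable = 22,904.00 Cr
  2,809.10 Cr + 40.58% × (22,904.00 Cr − 12,200.00 Cr) = 2,809.10 Cr + 40.58% × 10,704.00 Cr = 7,152.78 Cr
Transit Levy: cap 509,752.00 Cr − YTD 492,049.00 Cr = 17,703.00 Cr subject; 1.4% × 17,703.00 Cr = 247.84 Cr
Total: 7,152.78 Cr + 247.84 Cr = 7,400.62 Cr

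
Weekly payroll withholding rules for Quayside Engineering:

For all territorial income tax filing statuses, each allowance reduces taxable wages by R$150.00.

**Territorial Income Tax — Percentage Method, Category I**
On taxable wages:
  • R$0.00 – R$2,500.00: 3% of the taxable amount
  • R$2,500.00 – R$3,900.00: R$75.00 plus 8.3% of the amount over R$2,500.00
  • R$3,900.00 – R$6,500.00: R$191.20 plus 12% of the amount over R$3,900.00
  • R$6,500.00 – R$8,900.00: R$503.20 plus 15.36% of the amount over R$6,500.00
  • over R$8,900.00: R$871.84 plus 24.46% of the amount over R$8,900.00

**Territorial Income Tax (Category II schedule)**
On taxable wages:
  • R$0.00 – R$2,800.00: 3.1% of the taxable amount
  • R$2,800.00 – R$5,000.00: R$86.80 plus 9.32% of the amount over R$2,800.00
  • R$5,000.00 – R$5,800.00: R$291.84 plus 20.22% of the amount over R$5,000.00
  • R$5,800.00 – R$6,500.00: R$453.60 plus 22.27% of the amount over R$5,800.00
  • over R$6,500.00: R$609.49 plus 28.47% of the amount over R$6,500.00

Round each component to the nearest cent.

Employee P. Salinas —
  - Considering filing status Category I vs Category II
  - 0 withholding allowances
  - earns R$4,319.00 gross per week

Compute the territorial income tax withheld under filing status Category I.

Territorial Income Tax (Category I): taxable = R$4,319.00
  R$191.20 + 12% × (R$4,319.00 − R$3,900.00) = R$191.20 + 12% × R$419.00 = R$241.48

R$241.48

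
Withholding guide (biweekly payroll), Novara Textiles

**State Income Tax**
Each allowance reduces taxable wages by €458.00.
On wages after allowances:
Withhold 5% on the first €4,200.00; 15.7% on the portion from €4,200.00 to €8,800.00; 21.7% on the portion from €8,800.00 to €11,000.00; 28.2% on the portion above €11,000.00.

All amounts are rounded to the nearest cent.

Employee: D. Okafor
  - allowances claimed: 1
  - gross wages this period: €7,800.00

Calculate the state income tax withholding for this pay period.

€703.29

State Income Tax: taxable = €7,800.00 − 1×€458.00 = €7,342.00
  €210.00 + 15.7% × (€7,342.00 − €4,200.00) = €210.00 + 15.7% × €3,142.00 = €703.29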